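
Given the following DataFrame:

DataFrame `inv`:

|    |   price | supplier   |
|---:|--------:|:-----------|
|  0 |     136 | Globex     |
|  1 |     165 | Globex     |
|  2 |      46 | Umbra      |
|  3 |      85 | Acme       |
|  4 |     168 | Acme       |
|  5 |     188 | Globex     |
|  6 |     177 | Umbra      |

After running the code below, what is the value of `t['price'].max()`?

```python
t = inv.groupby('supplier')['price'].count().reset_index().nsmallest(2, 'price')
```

group by supplier, count of price:
supplier
Acme      2
Globex    3
Umbra     2
Name: price, dtype: int64
reset_index():
  supplier  price
0     Acme      2
1   Globex      3
2    Umbra      2
take 2 rows with smallest price:
  supplier  price
0     Acme      2
2    Umbra      2
Hence 2.

2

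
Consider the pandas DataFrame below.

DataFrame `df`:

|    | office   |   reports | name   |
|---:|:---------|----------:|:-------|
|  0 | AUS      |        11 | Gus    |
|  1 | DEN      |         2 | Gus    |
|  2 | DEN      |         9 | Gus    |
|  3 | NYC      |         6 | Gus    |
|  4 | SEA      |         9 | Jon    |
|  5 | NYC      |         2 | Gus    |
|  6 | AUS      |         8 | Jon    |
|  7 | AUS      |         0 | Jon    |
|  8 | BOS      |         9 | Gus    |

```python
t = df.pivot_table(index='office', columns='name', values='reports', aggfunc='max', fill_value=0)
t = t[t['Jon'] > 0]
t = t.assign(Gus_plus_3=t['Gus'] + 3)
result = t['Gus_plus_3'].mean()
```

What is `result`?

8.5

pivot: rows=office, cols=name, max(reports):
name    Gus  Jon
office          
AUS      11    8
BOS       9    0
DEN       9    0
NYC       6    0
SEA       0    9
filter rows where Jon > 0:
name    Gus  Jon
office          
AUS      11    8
SEA       0    9
add column Gus_plus_3 = t['Gus'] + 3:
name    Gus  Jon  Gus_plus_3
office                      
AUS      11    8          14
SEA       0    9           3
The mean of column 'Gus_plus_3' is 8.5.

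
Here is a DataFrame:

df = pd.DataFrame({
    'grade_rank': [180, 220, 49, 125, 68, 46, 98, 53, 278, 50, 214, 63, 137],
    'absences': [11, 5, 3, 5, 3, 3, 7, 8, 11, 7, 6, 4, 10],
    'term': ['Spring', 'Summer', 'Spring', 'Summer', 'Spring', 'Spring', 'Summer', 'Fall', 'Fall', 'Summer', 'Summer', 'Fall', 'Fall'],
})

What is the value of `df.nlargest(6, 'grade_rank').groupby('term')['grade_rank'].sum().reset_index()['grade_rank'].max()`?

559

take 6 rows with largest grade_rank:
    grade_rank  absences    term
8          278        11    Fall
1          220         5  Summer
10         214         6  Summer
0          180        11  Spring
12         137        10    Fall
3          125         5  Summer
group by term, sum of grade_rank:
term
Fall      415
Spring    180
Summer    559
Name: grade_rank, dtype: int64
reset_index():
     term  grade_rank
0    Fall         415
1  Spring         180
2  Summer         559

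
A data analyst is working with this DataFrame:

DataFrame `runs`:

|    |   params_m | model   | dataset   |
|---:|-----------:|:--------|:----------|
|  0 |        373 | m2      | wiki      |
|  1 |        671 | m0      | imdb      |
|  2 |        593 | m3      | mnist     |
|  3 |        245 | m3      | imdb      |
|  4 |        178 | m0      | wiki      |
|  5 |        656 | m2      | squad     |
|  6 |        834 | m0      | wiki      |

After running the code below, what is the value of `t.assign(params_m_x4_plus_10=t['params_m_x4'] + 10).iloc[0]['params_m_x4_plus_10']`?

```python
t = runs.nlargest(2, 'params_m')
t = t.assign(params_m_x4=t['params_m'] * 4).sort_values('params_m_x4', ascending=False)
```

take 2 rows with largest params_m:
   params_m model dataset
6       834    m0    wiki
1       671    m0    imdb
add column params_m_x4 = t['params_m'] * 4:
   params_m model dataset  params_m_x4
6       834    m0    wiki         3336
1       671    m0    imdb         2684
sort by params_m_x4 descending:
   params_m model dataset  params_m_x4
6       834    m0    wiki         3336
1       671    m0    imdb         2684
add column params_m_x4_plus_10 = t['params_m_x4'] + 10:
   params_m model dataset  params_m_x4  params_m_x4_plus_10
6       834    m0    wiki         3336                 3346
1       671    m0    imdb         2684                 2694
Taking the value at position 0, column 'params_m_x4_plus_10' gives 3346.

3346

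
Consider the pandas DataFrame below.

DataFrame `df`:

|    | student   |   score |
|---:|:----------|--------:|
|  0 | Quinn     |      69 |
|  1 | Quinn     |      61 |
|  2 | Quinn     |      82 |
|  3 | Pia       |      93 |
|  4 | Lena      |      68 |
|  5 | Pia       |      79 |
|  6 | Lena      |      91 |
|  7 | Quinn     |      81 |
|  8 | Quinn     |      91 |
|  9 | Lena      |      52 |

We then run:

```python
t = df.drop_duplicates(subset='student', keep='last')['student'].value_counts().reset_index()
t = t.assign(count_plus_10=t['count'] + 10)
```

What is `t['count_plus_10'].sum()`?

drop duplicate student (keep=last):
  student  score
5     Pia     79
8   Quinn     91
9    Lena     52
value_counts of student:
student
Pia      1
Quinn    1
Lena     1
Name: count, dtype: int64
reset_index():
  student  count
0     Pia      1
1   Quinn      1
2    Lena      1
add column count_plus_10 = t['count'] + 10:
  student  count  count_plus_10
0     Pia      1             11
1   Quinn      1             11
2    Lena      1             11
The sum of column 'count_plus_10' is 33.

33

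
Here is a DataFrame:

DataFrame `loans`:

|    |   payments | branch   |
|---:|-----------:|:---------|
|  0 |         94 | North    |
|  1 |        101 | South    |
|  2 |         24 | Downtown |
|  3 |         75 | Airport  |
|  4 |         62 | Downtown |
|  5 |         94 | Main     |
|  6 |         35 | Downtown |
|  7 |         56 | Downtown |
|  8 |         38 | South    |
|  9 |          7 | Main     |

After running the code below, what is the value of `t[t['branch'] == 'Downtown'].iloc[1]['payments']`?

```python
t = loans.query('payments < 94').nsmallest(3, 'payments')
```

filter rows where payments < 94:
   payments    branch
2        24  Downtown
3        75   Airport
4        62  Downtown
6        35  Downtown
7        56  Downtown
8        38     South
9         7      Main
take 3 rows with smallest payments:
   payments    branch
9         7      Main
2        24  Downtown
6        35  Downtown
filter rows where branch == 'Downtown':
   payments    branch
2        24  Downtown
6        35  Downtown
Finally, value at position 1, column 'payments' = 35.

35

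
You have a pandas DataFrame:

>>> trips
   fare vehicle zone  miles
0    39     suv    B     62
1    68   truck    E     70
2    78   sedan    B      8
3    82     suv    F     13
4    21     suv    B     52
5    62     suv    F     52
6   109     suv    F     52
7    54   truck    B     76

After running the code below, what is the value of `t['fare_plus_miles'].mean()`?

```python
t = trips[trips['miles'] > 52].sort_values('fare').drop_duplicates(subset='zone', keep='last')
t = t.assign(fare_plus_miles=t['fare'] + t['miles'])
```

filter rows where miles > 52:
   fare vehicle zone  miles
0    39     suv    B     62
1    68   truck    E     70
7    54   truck    B     76
sort by fare:
   fare vehicle zone  miles
0    39     suv    B     62
7    54   truck    B     76
1    68   truck    E     70
drop duplicate zone (keep=last):
   fare vehicle zone  miles
7    54   truck    B     76
1    68   truck    E     70
add column fare_plus_miles = t['fare'] + t['miles']:
   fare vehicle zone  miles  fare_plus_miles
7    54   truck    B     76              130
1    68   truck    E     70              138

134.0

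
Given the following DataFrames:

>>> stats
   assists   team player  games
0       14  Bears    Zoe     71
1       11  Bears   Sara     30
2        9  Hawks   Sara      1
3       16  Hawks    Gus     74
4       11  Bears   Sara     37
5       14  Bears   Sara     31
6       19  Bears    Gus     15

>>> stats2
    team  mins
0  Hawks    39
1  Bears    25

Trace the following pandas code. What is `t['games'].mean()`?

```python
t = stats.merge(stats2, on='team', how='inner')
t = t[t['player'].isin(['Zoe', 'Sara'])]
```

34.0

merge on 'team' (how='inner') → 7 rows:
   assists   team player  games  mins
0       14  Bears    Zoe     71    25
1       11  Bears   Sara     30    25
2        9  Hawks   Sara      1    39
3       16  Hawks    Gus     74    39
4       11  Bears   Sara     37    25
5       14  Bears   Sara     31    25
6       19  Bears    Gus     15    25
filter rows where player in ['Zoe', 'Sara']:
   assists   team player  games  mins
0       14  Bears    Zoe     71    25
1       11  Bears   Sara     30    25
2        9  Hawks   Sara      1    39
4       11  Bears   Sara     37    25
5       14  Bears   Sara     31    25
Reading off the mean of column 'games', we get 34.0.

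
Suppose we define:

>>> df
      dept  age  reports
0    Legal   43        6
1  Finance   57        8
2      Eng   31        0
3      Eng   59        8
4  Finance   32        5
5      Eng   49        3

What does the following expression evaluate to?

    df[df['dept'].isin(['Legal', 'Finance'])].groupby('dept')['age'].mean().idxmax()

Finance

filter rows where dept in ['Legal', 'Finance']:
      dept  age  reports
0    Legal   43        6
1  Finance   57        8
4  Finance   32        5
group by dept, mean of age:
dept
Finance    44.5
Legal      43.0
Name: age, dtype: float64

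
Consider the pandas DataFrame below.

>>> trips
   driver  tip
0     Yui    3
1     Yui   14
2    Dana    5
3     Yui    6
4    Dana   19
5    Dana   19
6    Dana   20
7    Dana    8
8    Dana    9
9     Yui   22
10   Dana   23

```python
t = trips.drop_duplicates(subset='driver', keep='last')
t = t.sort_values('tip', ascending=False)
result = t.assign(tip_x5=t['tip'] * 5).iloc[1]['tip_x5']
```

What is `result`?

110

drop duplicate driver (keep=last):
   driver  tip
9     Yui   22
10   Dana   23
sort by tip descending:
   driver  tip
10   Dana   23
9     Yui   22
add column tip_x5 = t['tip'] * 5:
   driver  tip  tip_x5
10   Dana   23     115
9     Yui   22     110
Finally, value at position 1, column 'tip_x5' = 110.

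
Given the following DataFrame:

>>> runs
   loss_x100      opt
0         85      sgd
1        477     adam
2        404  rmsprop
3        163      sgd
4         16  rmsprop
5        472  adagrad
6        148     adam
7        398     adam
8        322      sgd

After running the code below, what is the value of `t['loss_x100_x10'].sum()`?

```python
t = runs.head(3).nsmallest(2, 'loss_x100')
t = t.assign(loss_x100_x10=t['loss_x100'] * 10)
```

take first 3 rows:
   loss_x100      opt
0         85      sgd
1        477     adam
2        404  rmsprop
take 2 rows with smallest loss_x100:
   loss_x100      opt
0         85      sgd
2        404  rmsprop
add column loss_x100_x10 = t['loss_x100'] * 10:
   loss_x100      opt  loss_x100_x10
0         85      sgd            850
2        404  rmsprop           4040
Then the sum of column 'loss_x100_x10': 4890

4890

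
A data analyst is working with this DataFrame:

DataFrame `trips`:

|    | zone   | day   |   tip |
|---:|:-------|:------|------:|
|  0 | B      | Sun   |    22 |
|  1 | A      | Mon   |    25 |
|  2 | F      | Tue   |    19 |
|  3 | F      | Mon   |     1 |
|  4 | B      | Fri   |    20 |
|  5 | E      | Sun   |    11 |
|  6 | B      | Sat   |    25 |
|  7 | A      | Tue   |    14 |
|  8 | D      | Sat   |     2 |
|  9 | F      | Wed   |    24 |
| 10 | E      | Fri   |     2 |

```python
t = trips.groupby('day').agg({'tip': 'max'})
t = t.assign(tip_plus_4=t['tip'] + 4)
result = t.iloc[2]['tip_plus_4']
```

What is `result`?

29

group by day, max of tip:
     tip
day     
Fri   20
Mon   25
Sat   25
Sun   22
Tue   19
Wed   24
add column tip_plus_4 = t['tip'] + 4:
     tip  tip_plus_4
day                 
Fri   20          24
Mon   25          29
Sat   25          29
Sun   22          26
Tue   19          23
Wed   24          28
Reading off the value at position 2, column 'tip_plus_4', we get 29.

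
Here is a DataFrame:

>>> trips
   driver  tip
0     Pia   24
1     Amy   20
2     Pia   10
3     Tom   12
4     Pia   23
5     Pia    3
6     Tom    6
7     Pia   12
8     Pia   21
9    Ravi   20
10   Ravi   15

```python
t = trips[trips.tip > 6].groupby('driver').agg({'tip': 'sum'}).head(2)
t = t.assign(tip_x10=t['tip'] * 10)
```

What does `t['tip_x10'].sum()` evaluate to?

1100

filter rows where tip > 6:
   driver  tip
0     Pia   24
1     Amy   20
2     Pia   10
3     Tom   12
4     Pia   23
7     Pia   12
8     Pia   21
9    Ravi   20
10   Ravi   15
group by driver, sum of tip:
        tip
driver     
Amy      20
Pia      90
Ravi     35
Tom      12
take first 2 rows:
        tip
driver     
Amy      20
Pia      90
add column tip_x10 = t['tip'] * 10:
        tip  tip_x10
driver              
Amy      20      200
Pia      90      900
Hence 1100.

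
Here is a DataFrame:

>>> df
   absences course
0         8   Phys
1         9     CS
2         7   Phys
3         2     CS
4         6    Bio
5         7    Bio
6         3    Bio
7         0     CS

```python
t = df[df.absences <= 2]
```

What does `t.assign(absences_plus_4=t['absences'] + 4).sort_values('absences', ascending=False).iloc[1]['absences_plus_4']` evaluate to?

4

filter rows where absences <= 2:
   absences course
3         2     CS
7         0     CS
add column absences_plus_4 = t['absences'] + 4:
   absences course  absences_plus_4
3         2     CS                6
7         0     CS                4
sort by absences descending:
   absences course  absences_plus_4
3         2     CS                6
7         0     CS                4
Then the value at position 1, column 'absences_plus_4': 4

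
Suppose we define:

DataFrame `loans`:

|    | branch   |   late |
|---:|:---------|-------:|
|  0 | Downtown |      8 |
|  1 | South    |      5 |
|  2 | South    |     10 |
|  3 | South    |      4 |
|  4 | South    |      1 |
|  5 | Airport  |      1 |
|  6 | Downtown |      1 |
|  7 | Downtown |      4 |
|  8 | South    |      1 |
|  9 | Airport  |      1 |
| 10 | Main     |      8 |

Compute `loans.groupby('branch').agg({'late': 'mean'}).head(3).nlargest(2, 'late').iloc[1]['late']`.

4.33333333333

group by branch, mean of late:
              late
branch            
Airport   1.000000
Downtown  4.333333
Main      8.000000
South     4.200000
take first 3 rows:
              late
branch            
Airport   1.000000
Downtown  4.333333
Main      8.000000
take 2 rows with largest late:
              late
branch            
Main      8.000000
Downtown  4.333333
The value at position 1, column 'late' is 4.33333333333.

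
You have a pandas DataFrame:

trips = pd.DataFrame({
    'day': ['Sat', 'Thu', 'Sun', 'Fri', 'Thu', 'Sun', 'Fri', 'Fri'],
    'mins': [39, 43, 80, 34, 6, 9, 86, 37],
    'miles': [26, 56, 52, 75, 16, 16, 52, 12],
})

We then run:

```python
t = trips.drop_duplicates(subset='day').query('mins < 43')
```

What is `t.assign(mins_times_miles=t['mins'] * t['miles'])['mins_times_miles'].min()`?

1014

drop duplicate day (keep=first):
   day  mins  miles
0  Sat    39     26
1  Thu    43     56
2  Sun    80     52
3  Fri    34     75
filter rows where mins < 43:
   day  mins  miles
0  Sat    39     26
3  Fri    34     75
add column mins_times_miles = t['mins'] * t['miles']:
   day  mins  miles  mins_times_miles
0  Sat    39     26              1014
3  Fri    34     75              2550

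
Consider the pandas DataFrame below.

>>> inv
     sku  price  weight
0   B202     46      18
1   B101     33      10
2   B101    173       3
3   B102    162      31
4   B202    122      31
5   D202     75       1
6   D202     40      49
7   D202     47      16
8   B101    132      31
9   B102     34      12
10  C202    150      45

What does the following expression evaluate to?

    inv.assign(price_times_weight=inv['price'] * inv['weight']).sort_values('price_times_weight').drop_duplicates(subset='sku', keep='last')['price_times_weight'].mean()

4321.2

add column price_times_weight = inv['price'] * inv['weight']:
     sku  price  weight  price_times_weight
0   B202     46      18                 828
1   B101     33      10                 330
2   B101    173       3                 519
3   B102    162      31                5022
4   B202    122      31                3782
5   D202     75       1                  75
6   D202     40      49                1960
7   D202     47      16                 752
8   B101    132      31                4092
9   B102     34      12                 408
10  C202    150      45                6750
sort by price_times_weight:
     sku  price  weight  price_times_weight
5   D202     75       1                  75
1   B101     33      10                 330
9   B102     34      12                 408
2   B101    173       3                 519
7   D202     47      16                 752
0   B202     46      18                 828
6   D202     40      49                1960
4   B202    122      31                3782
8   B101    132      31                4092
3   B102    162      31                5022
10  C202    150      45                6750
drop duplicate sku (keep=last):
     sku  price  weight  price_times_weight
6   D202     40      49                1960
4   B202    122      31                3782
8   B101    132      31                4092
3   B102    162      31                5022
10  C202    150      45                6750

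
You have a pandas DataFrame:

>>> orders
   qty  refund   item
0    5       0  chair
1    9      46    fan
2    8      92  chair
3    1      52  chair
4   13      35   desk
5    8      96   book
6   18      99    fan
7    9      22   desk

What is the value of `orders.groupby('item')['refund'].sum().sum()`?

442

group by item, sum of refund:
item
book      96
chair    144
desk      57
fan      145
Name: refund, dtype: int64
So sum() = 442.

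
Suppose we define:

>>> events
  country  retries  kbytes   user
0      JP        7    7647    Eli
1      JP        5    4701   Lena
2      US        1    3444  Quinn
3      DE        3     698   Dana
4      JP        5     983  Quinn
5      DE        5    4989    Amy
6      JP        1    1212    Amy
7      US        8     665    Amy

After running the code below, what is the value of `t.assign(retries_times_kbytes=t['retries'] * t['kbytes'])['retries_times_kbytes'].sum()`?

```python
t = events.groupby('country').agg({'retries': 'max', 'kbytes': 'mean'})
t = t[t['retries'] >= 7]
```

group by country: max(retries), mean(kbytes):
         retries   kbytes
country                  
DE             5  2843.50
JP             7  3635.75
US             8  2054.50
filter rows where retries >= 7:
         retries   kbytes
country                  
JP             7  3635.75
US             8  2054.50
add column retries_times_kbytes = t['retries'] * t['kbytes']:
         retries   kbytes  retries_times_kbytes
country                                        
JP             7  3635.75              25450.25
US             8  2054.50              16436.00
The sum of column 'retries_times_kbytes' is 41886.25.

41886.25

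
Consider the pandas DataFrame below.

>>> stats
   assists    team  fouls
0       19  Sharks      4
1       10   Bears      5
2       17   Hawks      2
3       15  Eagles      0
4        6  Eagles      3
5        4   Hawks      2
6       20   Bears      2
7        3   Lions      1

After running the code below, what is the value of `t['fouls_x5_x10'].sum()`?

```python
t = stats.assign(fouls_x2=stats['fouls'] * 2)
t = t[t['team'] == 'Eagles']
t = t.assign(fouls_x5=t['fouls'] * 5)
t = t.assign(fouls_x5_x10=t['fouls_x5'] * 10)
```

150

add column fouls_x2 = stats['fouls'] * 2:
   assists    team  fouls  fouls_x2
0       19  Sharks      4         8
1       10   Bears      5        10
2       17   Hawks      2         4
3       15  Eagles      0         0
4        6  Eagles      3         6
5        4   Hawks      2         4
6       20   Bears      2         4
7        3   Lions      1         2
filter rows where team == 'Eagles':
   assists    team  fouls  fouls_x2
3       15  Eagles      0         0
4        6  Eagles      3         6
add column fouls_x5 = t['fouls'] * 5:
   assists    team  fouls  fouls_x2  fouls_x5
3       15  Eagles      0         0         0
4        6  Eagles      3         6        15
add column fouls_x5_x10 = t['fouls_x5'] * 10:
   assists    team  fouls  fouls_x2  fouls_x5  fouls_x5_x10
3       15  Eagles      0         0         0             0
4        6  Eagles      3         6        15           150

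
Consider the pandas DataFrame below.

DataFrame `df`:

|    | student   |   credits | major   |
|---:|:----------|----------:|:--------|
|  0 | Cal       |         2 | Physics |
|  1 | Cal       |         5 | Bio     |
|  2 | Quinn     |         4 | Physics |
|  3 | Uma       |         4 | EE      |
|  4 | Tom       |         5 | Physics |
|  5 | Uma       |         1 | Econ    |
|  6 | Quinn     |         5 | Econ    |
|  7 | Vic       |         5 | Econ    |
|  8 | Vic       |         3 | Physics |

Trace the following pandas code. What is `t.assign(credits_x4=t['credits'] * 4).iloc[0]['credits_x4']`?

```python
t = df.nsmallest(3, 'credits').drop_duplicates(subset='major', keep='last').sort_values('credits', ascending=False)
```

take 3 rows with smallest credits:
  student  credits    major
5     Uma        1     Econ
0     Cal        2  Physics
8     Vic        3  Physics
drop duplicate major (keep=last):
  student  credits    major
5     Uma        1     Econ
8     Vic        3  Physics
sort by credits descending:
  student  credits    major
8     Vic        3  Physics
5     Uma        1     Econ
add column credits_x4 = t['credits'] * 4:
  student  credits    major  credits_x4
8     Vic        3  Physics          12
5     Uma        1     Econ           4
So iloc[0]['credits_x4'] = 12.

12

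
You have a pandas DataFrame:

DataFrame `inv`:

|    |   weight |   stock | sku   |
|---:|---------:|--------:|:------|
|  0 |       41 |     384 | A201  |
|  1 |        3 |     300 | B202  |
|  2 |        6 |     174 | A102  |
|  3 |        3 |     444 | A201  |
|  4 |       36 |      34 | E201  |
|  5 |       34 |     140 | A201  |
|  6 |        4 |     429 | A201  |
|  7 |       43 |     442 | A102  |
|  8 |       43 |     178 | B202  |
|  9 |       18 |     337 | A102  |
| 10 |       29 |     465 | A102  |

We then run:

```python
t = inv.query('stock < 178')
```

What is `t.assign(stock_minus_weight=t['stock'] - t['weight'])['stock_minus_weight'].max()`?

168

filter rows where stock < 178:
   weight  stock   sku
2       6    174  A102
4      36     34  E201
5      34    140  A201
add column stock_minus_weight = t['stock'] - t['weight']:
   weight  stock   sku  stock_minus_weight
2       6    174  A102                 168
4      36     34  E201                  -2
5      34    140  A201                 106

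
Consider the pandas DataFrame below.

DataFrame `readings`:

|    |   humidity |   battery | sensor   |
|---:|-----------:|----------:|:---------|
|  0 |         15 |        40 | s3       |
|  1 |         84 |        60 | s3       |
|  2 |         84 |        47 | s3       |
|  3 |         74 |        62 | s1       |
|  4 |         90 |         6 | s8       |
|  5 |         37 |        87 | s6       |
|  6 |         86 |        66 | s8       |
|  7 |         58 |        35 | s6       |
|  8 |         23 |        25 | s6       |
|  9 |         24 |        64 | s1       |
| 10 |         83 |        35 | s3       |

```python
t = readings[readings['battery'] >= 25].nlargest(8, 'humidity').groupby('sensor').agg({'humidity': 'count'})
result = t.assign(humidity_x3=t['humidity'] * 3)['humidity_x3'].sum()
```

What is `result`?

filter rows where battery >= 25:
    humidity  battery sensor
0         15       40     s3
1         84       60     s3
2         84       47     s3
3         74       62     s1
5         37       87     s6
6         86       66     s8
7         58       35     s6
8         23       25     s6
9         24       64     s1
10        83       35     s3
take 8 rows with largest humidity:
    humidity  battery sensor
6         86       66     s8
1         84       60     s3
2         84       47     s3
10        83       35     s3
3         74       62     s1
7         58       35     s6
5         37       87     s6
9         24       64     s1
group by sensor, count of humidity:
        humidity
sensor          
s1             2
s3             3
s6             2
s8             1
add column humidity_x3 = t['humidity'] * 3:
        humidity  humidity_x3
sensor                       
s1             2            6
s3             3            9
s6             2            6
s8             1            3
The sum of column 'humidity_x3' is 24.

24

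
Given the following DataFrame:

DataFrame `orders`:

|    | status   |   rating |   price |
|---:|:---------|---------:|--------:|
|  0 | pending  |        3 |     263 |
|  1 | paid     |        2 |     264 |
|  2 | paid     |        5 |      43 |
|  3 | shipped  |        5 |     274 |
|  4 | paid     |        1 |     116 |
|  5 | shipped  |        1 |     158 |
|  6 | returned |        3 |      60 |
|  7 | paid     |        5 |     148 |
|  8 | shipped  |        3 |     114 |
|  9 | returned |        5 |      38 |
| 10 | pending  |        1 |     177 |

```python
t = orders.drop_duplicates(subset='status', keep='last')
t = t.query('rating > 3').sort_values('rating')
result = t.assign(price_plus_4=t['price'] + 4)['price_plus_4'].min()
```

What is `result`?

drop duplicate status (keep=last):
      status  rating  price
7       paid       5    148
8    shipped       3    114
9   returned       5     38
10   pending       1    177
filter rows where rating > 3:
     status  rating  price
7      paid       5    148
9  returned       5     38
sort by rating:
     status  rating  price
7      paid       5    148
9  returned       5     38
add column price_plus_4 = t['price'] + 4:
     status  rating  price  price_plus_4
7      paid       5    148           152
9  returned       5     38            42
Reading off the min of column 'price_plus_4', we get 42.

42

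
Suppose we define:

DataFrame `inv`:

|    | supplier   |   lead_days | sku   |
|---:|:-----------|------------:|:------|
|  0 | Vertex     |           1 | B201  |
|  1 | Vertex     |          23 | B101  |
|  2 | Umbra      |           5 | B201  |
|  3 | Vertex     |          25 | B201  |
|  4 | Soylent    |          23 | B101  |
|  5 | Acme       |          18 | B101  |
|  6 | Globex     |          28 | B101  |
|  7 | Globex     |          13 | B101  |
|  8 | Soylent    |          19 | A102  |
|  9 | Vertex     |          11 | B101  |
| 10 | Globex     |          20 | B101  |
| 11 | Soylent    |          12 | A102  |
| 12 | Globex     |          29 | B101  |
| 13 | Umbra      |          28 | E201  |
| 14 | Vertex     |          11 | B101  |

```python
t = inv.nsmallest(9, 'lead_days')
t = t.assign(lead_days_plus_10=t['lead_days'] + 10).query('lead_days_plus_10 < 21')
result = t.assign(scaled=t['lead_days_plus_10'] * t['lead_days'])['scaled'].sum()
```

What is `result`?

86

take 9 rows with smallest lead_days:
   supplier  lead_days   sku
0    Vertex          1  B201
2     Umbra          5  B201
9    Vertex         11  B101
14   Vertex         11  B101
11  Soylent         12  A102
7    Globex         13  B101
5      Acme         18  B101
8   Soylent         19  A102
10   Globex         20  B101
add column lead_days_plus_10 = t['lead_days'] + 10:
   supplier  lead_days   sku  lead_days_plus_10
0    Vertex          1  B201                 11
2     Umbra          5  B201                 15
9    Vertex         11  B101                 21
14   Vertex         11  B101                 21
11  Soylent         12  A102                 22
7    Globex         13  B101                 23
5      Acme         18  B101                 28
8   Soylent         19  A102                 29
10   Globex         20  B101                 30
filter rows where lead_days_plus_10 < 21:
  supplier  lead_days   sku  lead_days_plus_10
0   Vertex          1  B201                 11
2    Umbra          5  B201                 15
add column scaled = t['lead_days_plus_10'] * t['lead_days']:
  supplier  lead_days   sku  lead_days_plus_10  scaled
0   Vertex          1  B201                 11      11
2    Umbra          5  B201                 15      75
Then the sum of column 'scaled': 86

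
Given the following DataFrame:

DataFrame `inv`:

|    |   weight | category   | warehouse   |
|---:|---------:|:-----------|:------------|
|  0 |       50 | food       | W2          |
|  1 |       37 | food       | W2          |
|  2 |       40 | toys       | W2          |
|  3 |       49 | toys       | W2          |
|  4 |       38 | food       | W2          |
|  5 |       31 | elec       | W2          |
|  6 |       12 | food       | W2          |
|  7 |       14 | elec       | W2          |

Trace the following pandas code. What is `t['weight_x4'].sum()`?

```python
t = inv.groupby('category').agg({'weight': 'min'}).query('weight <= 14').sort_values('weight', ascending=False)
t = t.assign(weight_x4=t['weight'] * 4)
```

group by category, min of weight:
          weight
category        
elec          14
food          12
toys          40
filter rows where weight <= 14:
          weight
category        
elec          14
food          12
sort by weight descending:
          weight
category        
elec          14
food          12
add column weight_x4 = t['weight'] * 4:
          weight  weight_x4
category                   
elec          14         56
food          12         48

104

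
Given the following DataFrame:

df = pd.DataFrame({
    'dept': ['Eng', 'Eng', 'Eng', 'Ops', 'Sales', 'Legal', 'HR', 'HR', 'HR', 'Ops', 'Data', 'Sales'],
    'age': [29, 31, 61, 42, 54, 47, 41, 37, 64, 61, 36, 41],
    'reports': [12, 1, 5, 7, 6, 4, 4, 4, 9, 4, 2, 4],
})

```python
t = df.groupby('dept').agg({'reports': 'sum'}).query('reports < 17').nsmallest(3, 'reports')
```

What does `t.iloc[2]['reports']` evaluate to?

10

group by dept, sum of reports:
       reports
dept          
Data         2
Eng         18
HR          17
Legal        4
Ops         11
Sales       10
filter rows where reports < 17:
       reports
dept          
Data         2
Legal        4
Ops         11
Sales       10
take 3 rows with smallest reports:
       reports
dept          
Data         2
Legal        4
Sales       10
So iloc[2]['reports'] = 10.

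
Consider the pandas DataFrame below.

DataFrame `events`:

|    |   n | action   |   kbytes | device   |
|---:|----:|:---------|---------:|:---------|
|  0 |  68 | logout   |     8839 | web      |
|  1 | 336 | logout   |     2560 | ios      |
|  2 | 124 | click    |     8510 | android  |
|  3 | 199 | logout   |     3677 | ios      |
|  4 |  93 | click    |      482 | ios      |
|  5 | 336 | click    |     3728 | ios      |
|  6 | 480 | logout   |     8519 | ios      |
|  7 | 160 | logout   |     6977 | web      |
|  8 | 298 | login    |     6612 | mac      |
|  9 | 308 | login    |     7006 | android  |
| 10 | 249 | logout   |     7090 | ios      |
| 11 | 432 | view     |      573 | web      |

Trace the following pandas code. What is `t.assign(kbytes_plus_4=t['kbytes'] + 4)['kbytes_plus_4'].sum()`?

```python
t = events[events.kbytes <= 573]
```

filter rows where kbytes <= 573:
      n action  kbytes device
4    93  click     482    ios
11  432   view     573    web
add column kbytes_plus_4 = t['kbytes'] + 4:
      n action  kbytes device  kbytes_plus_4
4    93  click     482    ios            486
11  432   view     573    web            577
Finally, sum of column 'kbytes_plus_4' = 1063.

1063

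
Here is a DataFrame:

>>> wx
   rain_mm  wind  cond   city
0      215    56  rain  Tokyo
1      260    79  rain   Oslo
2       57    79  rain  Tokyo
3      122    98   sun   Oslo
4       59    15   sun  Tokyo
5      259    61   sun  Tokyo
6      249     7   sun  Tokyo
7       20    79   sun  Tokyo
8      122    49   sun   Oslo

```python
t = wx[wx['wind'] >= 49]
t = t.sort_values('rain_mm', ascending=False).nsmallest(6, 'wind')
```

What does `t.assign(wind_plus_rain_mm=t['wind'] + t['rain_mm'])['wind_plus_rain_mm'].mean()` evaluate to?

222.666666667

filter rows where wind >= 49:
   rain_mm  wind  cond   city
0      215    56  rain  Tokyo
1      260    79  rain   Oslo
2       57    79  rain  Tokyo
3      122    98   sun   Oslo
5      259    61   sun  Tokyo
7       20    79   sun  Tokyo
8      122    49   sun   Oslo
sort by rain_mm descending:
   rain_mm  wind  cond   city
1      260    79  rain   Oslo
5      259    61   sun  Tokyo
0      215    56  rain  Tokyo
3      122    98   sun   Oslo
8      122    49   sun   Oslo
2       57    79  rain  Tokyo
7       20    79   sun  Tokyo
take 6 rows with smallest wind:
   rain_mm  wind  cond   city
8      122    49   sun   Oslo
0      215    56  rain  Tokyo
5      259    61   sun  Tokyo
1      260    79  rain   Oslo
2       57    79  rain  Tokyo
7       20    79   sun  Tokyo
add column wind_plus_rain_mm = t['wind'] + t['rain_mm']:
   rain_mm  wind  cond   city  wind_plus_rain_mm
8      122    49   sun   Oslo                171
0      215    56  rain  Tokyo                271
5      259    61   sun  Tokyo                320
1      260    79  rain   Oslo                339
2       57    79  rain  Tokyo                136
7       20    79   sun  Tokyo                 99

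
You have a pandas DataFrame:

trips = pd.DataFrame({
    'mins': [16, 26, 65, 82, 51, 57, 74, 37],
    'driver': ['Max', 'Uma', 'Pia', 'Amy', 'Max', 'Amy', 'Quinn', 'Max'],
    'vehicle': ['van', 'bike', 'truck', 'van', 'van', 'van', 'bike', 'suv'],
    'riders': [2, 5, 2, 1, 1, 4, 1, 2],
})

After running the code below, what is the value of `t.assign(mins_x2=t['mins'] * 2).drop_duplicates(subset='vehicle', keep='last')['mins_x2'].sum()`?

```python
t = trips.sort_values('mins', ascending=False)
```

sort by mins descending:
   mins driver vehicle  riders
3    82    Amy     van       1
6    74  Quinn    bike       1
2    65    Pia   truck       2
5    57    Amy     van       4
4    51    Max     van       1
7    37    Max     suv       2
1    26    Uma    bike       5
0    16    Max     van       2
add column mins_x2 = t['mins'] * 2:
   mins driver vehicle  riders  mins_x2
3    82    Amy     van       1      164
6    74  Quinn    bike       1      148
2    65    Pia   truck       2      130
5    57    Amy     van       4      114
4    51    Max     van       1      102
7    37    Max     suv       2       74
1    26    Uma    bike       5       52
0    16    Max     van       2       32
drop duplicate vehicle (keep=last):
   mins driver vehicle  riders  mins_x2
2    65    Pia   truck       2      130
7    37    Max     suv       2       74
1    26    Uma    bike       5       52
0    16    Max     van       2       32
Finally, sum of column 'mins_x2' = 288.

288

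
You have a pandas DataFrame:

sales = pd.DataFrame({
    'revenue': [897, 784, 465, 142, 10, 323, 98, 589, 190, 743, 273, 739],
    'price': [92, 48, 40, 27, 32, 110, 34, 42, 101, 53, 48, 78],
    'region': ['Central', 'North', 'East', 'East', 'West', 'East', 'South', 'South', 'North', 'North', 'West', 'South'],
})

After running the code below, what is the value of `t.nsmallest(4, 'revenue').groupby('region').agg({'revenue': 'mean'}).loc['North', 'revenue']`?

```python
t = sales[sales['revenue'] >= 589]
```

filter rows where revenue >= 589:
    revenue  price   region
0       897     92  Central
1       784     48    North
7       589     42    South
9       743     53    North
11      739     78    South
take 4 rows with smallest revenue:
    revenue  price region
7       589     42  South
11      739     78  South
9       743     53  North
1       784     48  North
group by region, mean of revenue:
        revenue
region         
North     763.5
South     664.0
Reading off the value at row 'North', column 'revenue', we get 763.5.

763.5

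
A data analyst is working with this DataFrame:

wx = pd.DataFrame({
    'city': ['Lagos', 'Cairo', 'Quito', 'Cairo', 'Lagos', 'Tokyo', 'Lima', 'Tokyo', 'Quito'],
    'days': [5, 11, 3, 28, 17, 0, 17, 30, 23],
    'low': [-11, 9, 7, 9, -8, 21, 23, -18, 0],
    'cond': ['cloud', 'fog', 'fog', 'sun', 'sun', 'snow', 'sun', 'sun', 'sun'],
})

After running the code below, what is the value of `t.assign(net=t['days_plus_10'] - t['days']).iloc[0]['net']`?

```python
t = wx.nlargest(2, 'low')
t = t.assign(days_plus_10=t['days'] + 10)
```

take 2 rows with largest low:
    city  days  low  cond
6   Lima    17   23   sun
5  Tokyo     0   21  snow
add column days_plus_10 = t['days'] + 10:
    city  days  low  cond  days_plus_10
6   Lima    17   23   sun            27
5  Tokyo     0   21  snow            10
add column net = t['days_plus_10'] - t['days']:
    city  days  low  cond  days_plus_10  net
6   Lima    17   23   sun            27   10
5  Tokyo     0   21  snow            10   10

10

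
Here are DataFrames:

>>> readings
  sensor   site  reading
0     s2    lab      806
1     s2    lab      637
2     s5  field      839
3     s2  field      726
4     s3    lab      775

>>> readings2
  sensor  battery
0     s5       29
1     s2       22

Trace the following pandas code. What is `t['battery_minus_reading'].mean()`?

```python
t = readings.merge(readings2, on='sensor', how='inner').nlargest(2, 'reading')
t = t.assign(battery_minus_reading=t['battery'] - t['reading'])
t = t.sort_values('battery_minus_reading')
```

merge on 'sensor' (how='inner') → 4 rows:
  sensor   site  reading  battery
0     s2    lab      806       22
1     s2    lab      637       22
2     s5  field      839       29
3     s2  field      726       22
take 2 rows with largest reading:
  sensor   site  reading  battery
2     s5  field      839       29
0     s2    lab      806       22
add column battery_minus_reading = t['battery'] - t['reading']:
  sensor   site  reading  battery  battery_minus_reading
2     s5  field      839       29                   -810
0     s2    lab      806       22                   -784
sort by battery_minus_reading:
  sensor   site  reading  battery  battery_minus_reading
2     s5  field      839       29                   -810
0     s2    lab      806       22                   -784
mean of column 'battery_minus_reading' → -797.0

-797.0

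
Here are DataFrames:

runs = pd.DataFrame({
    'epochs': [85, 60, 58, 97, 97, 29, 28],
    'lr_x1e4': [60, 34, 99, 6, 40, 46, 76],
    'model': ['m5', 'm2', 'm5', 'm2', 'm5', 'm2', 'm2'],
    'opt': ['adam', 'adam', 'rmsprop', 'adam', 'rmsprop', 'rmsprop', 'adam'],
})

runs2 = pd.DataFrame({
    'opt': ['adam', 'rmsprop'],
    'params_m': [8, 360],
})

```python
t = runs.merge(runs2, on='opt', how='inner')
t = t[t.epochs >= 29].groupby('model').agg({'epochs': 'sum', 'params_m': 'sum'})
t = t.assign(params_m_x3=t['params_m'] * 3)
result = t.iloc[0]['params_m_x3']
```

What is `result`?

merge on 'opt' (how='inner') → 7 rows:
   epochs  lr_x1e4 model      opt  params_m
0      85       60    m5     adam         8
1      60       34    m2     adam         8
2      58       99    m5  rmsprop       360
3      97        6    m2     adam         8
4      97       40    m5  rmsprop       360
5      29       46    m2  rmsprop       360
6      28       76    m2     adam         8
filter rows where epochs >= 29:
   epochs  lr_x1e4 model      opt  params_m
0      85       60    m5     adam         8
1      60       34    m2     adam         8
2      58       99    m5  rmsprop       360
3      97        6    m2     adam         8
4      97       40    m5  rmsprop       360
5      29       46    m2  rmsprop       360
group by model: sum(epochs), sum(params_m):
       epochs  params_m
model                  
m2        186       376
m5        240       728
add column params_m_x3 = t['params_m'] * 3:
       epochs  params_m  params_m_x3
model                               
m2        186       376         1128
m5        240       728         2184
So iloc[0]['params_m_x3'] = 1128.

1128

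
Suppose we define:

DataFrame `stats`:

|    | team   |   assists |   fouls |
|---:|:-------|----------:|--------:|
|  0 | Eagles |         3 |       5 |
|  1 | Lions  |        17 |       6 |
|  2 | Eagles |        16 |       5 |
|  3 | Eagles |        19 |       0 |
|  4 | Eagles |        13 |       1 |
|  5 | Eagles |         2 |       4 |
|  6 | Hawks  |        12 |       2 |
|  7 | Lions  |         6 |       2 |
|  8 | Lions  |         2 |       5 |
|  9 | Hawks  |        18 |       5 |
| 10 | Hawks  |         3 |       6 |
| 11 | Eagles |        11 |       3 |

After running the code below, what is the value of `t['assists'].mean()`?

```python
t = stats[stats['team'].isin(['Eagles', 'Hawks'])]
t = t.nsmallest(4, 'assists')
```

4.75

filter rows where team in ['Eagles', 'Hawks']:
      team  assists  fouls
0   Eagles        3      5
2   Eagles       16      5
3   Eagles       19      0
4   Eagles       13      1
5   Eagles        2      4
6    Hawks       12      2
9    Hawks       18      5
10   Hawks        3      6
11  Eagles       11      3
take 4 rows with smallest assists:
      team  assists  fouls
5   Eagles        2      4
0   Eagles        3      5
10   Hawks        3      6
11  Eagles       11      3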